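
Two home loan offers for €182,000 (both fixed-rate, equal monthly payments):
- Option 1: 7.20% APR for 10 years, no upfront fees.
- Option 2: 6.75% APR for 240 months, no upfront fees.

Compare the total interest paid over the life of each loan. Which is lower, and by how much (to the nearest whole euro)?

Option 1 by €76,289

Option 1: at 7.20% the monthly rate is 0.0060000, so the payment is 182,000 × 0.0060000 / (1 − 1.0060000^−120) = €2,131.98.
Total interest on Option 1 = 120 × €2,131.98 − €182,000 = €73,837.60.
Option 2: at 6.75% the monthly rate is 0.0056250, so the payment is 182,000 × 0.0056250 / (1 − 1.0056250^−240) = €1,383.86.
Total interest on Option 2 = 240 × €1,383.86 − €182,000 = €150,126.40.
Option 1 is lower by €76,288.80.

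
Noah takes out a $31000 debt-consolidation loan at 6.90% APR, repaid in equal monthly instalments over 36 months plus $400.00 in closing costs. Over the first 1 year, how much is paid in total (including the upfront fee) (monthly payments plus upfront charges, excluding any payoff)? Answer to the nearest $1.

At 6.90% the monthly rate is 0.0057500, so the payment is 31,000 × 0.0057500 / (1 − 1.0057500^−36) = $955.77.
Total outlay = 12 × $955.77 + $400.00 = $11,869.24.

$11,869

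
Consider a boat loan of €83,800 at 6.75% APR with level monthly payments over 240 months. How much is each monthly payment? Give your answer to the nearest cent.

At 6.75% the monthly rate is 0.0056250, so the payment is 83,800 × 0.0056250 / (1 − 1.0056250^−240) = €637.19.

€637.19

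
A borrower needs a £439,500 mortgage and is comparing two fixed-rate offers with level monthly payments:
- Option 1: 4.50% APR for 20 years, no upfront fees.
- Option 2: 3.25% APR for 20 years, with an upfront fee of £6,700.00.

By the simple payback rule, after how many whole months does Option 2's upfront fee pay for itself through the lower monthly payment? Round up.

24 months

Option 1: monthly rate = 4.5%/12 = 0.0037500; payment = 439,500 × 0.0037500 / (1 − (1+0.0037500)^−240) = £2,780.49.
Option 2: at 3.25% the monthly rate is 0.0027083, so the payment is 439,500 × 0.0027083 / (1 − 1.0027083^−240) = £2,492.83.
Monthly savings = £2,780.49 − £2,492.83 = £287.66.
Break-even = £6,700.00 / £287.66 = 23.29 → 24 months.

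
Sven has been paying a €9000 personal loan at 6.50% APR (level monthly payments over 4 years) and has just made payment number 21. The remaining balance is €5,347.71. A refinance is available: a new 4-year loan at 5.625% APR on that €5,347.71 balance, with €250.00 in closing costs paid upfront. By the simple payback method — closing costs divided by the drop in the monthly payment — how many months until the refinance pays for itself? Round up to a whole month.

Current payment = 9,000 × 6.5%/12 / (1 − (1+0.0054167)^−48) = €213.43.
Refinanced payment = 5,347.71 × 0.0046875 / (1 − (1+0.0046875)^−48) = €124.67.
Monthly savings = €213.43 − €124.67 = €88.76.
Break-even = €250.00 / €88.76 = 2.82 → 3 months.

3 months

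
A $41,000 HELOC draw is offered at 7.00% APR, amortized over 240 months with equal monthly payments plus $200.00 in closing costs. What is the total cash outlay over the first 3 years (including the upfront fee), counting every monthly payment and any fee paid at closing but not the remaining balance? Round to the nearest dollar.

$11,643

Monthly rate = 7%/12 = 0.0058333; payment = 41,000 × 0.0058333 / (1 − (1+0.0058333)^−240) = $317.87.
Total outlay = 36 × $317.87 + $200.00 = $11,643.32.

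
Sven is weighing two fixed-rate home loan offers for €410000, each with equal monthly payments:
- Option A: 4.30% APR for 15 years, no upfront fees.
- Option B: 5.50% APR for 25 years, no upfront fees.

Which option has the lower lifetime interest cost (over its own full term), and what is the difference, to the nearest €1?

Option A: monthly rate = 4.3%/12 = 0.0035833; payment = 410,000 × 0.0035833 / (1 − (1+0.0035833)^−180) = €3,094.73.
Total interest on Option A = 180 × €3,094.73 − €410,000 = €147,051.40.
Option B: monthly rate = 5.5%/12 = 0.0045833; payment = 410,000 × 0.0045833 / (1 − (1+0.0045833)^−300) = €2,517.76.
Total interest on Option B = 300 × €2,517.76 − €410,000 = €345,328.00.
Option A is lower by €198,276.60.

Option A by €198,277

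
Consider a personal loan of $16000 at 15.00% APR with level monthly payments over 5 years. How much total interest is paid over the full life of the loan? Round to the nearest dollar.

$6,838

At 15.00% the monthly rate is 0.0125000, so the payment is 16,000 × 0.0125000 / (1 − 1.0125000^−60) = $380.64.
Total paid = 60 × $380.64 = $22,838.40; interest = $22,838.40 − $16,000 = $6,838.40.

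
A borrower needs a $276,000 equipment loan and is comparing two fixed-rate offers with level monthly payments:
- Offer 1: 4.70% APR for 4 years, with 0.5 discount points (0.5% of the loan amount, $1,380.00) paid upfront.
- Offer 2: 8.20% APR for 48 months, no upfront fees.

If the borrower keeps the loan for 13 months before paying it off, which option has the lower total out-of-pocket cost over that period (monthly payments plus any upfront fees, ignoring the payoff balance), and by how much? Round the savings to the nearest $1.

Offer 1: at 4.70% the monthly rate is 0.0039167, so the payment is 276,000 × 0.0039167 / (1 − 1.0039167^−48) = $6,318.65.
Offer 2: monthly rate = 8.2%/12 = 0.0068333; payment = 276,000 × 0.0068333 / (1 − (1+0.0068333)^−48) = $6,763.91.
Over 13 months: Offer 1 costs 13 × $6,318.65 + $1,380.00 = $83,522.45; Offer 2 costs 13 × $6,763.91 = $87,930.83.
Offer 1 is cheaper by $87,930.83 − $83,522.45 = $4,408.38.

Offer 1 by $4,408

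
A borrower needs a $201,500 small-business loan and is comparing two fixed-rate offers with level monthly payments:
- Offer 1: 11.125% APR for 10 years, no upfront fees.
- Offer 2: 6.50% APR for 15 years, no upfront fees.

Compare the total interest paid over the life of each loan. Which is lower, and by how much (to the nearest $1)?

Offer 1: monthly rate = 11.125%/12 = 0.0092708; payment = 201,500 × 0.0092708 / (1 − (1+0.0092708)^−120) = $2,789.94.
Total interest on Offer 1 = 120 × $2,789.94 − $201,500 = $133,292.80.
Offer 2: at 6.50% the monthly rate is 0.0054167, so the payment is 201,500 × 0.0054167 / (1 − 1.0054167^−180) = $1,755.28.
Total interest on Offer 2 = 180 × $1,755.28 − $201,500 = $114,450.40.
Offer 2 is lower by $18,842.40.

Offer 2 by $18,842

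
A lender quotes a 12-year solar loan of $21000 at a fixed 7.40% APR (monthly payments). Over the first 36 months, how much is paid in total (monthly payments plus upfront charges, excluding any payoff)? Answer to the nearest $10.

$7,940

Monthly rate = 7.4%/12 = 0.0061667; payment = 21,000 × 0.0061667 / (1 − (1+0.0061667)^−144) = $220.46.
Total outlay = 36 × $220.46 = $7,936.56.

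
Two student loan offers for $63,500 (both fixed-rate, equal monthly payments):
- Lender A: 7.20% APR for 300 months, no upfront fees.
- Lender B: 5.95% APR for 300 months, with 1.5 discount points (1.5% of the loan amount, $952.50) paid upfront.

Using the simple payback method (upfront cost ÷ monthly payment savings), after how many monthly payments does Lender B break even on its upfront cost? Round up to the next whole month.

20 months

Lender A: monthly rate = 7.2%/12 = 0.0060000; payment = 63,500 × 0.0060000 / (1 − (1+0.0060000)^−300) = $456.94.
Lender B: monthly rate = 5.95%/12 = 0.0049583; payment = 63,500 × 0.0049583 / (1 − (1+0.0049583)^−300) = $407.19.
Monthly savings = $456.94 − $407.19 = $49.75.
Break-even = $952.50 / $49.75 = 19.15 → 20 months.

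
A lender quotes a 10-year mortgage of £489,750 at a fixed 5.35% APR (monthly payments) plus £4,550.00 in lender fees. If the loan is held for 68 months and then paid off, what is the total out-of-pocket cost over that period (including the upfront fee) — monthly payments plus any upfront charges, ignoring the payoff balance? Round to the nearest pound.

Monthly rate = 5.35%/12 = 0.0044583; payment = 489,750 × 0.0044583 / (1 − (1+0.0044583)^−120) = £5,278.75.
Total outlay = 68 × £5,278.75 + £4,550.00 = £363,505.00.

£363,505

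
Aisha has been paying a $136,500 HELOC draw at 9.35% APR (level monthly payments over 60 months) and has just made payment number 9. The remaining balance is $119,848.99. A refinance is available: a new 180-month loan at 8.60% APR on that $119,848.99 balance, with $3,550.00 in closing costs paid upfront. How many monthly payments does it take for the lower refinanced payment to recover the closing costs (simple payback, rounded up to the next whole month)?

3 months

Current payment = 136,500 × 9.35%/12 / (1 − (1+0.0077917)^−60) = $2,856.76.
Refinanced payment = 119,848.99 × 0.0071667 / (1 − (1+0.0071667)^−180) = $1,187.24.
Monthly savings = $2,856.76 − $1,187.24 = $1,669.52.
Break-even = $3,550.00 / $1,669.52 = 2.13 → 3 months.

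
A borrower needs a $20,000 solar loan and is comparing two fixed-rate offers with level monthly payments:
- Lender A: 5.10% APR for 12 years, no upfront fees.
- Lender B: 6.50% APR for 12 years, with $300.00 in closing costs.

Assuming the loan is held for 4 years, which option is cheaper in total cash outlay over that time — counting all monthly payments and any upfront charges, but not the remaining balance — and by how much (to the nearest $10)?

Lender A: monthly rate = 5.1%/12 = 0.0042500; payment = 20,000 × 0.0042500 / (1 − (1+0.0042500)^−144) = $185.98.
Lender B: at 6.50% the monthly rate is 0.0054167, so the payment is 20,000 × 0.0054167 / (1 − 1.0054167^−144) = $200.38.
Over 48 months: Lender A costs 48 × $185.98 = $8,927.04; Lender B costs 48 × $200.38 + $300.00 = $9,918.24.
Lender A is cheaper by $9,918.24 − $8,927.04 = $991.20.

Lender A by $990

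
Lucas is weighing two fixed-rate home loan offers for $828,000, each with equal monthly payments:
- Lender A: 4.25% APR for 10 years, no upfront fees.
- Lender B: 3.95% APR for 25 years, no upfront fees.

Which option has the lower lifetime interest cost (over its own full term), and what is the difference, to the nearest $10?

Lender A by $286,480

Lender A: monthly rate = 4.25%/12 = 0.0035417; payment = 828,000 × 0.0035417 / (1 − (1+0.0035417)^−120) = $8,481.83.
Total interest on Lender A = 120 × $8,481.83 − $828,000 = $189,819.60.
Lender B: at 3.95% the monthly rate is 0.0032917, so the payment is 828,000 × 0.0032917 / (1 − 1.0032917^−300) = $4,347.66.
Total interest on Lender B = 300 × $4,347.66 − $828,000 = $476,298.00.
Lender A is lower by $286,478.40.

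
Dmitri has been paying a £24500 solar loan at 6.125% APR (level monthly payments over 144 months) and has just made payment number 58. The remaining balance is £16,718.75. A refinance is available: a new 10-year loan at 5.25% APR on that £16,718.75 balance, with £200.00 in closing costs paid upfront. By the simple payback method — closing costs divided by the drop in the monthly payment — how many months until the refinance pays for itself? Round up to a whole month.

4 months

Current payment = 24,500 × 6.125%/12 / (1 − (1+0.0051042)^−144) = £240.67.
Refinanced payment = 16,718.75 × 0.0043750 / (1 − (1+0.0043750)^−120) = £179.38.
Monthly savings = £240.67 − £179.38 = £61.29.
Break-even = £200.00 / £61.29 = 3.26 → 4 months.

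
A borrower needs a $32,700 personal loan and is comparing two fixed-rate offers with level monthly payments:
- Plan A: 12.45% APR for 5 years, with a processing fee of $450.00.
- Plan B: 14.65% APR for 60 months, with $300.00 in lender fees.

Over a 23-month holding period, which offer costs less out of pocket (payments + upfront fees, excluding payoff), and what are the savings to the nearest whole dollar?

Plan A by $703

Plan A: at 12.45% the monthly rate is 0.0103750, so the payment is 32,700 × 0.0103750 / (1 − 1.0103750^−60) = $734.85.
Plan B: monthly rate = 14.65%/12 = 0.0122083; payment = 32,700 × 0.0122083 / (1 − (1+0.0122083)^−60) = $771.94.
Over 23 months: Plan A costs 23 × $734.85 + $450.00 = $17,351.55; Plan B costs 23 × $771.94 + $300.00 = $18,054.62.
Plan A is cheaper by $18,054.62 − $17,351.55 = $703.07.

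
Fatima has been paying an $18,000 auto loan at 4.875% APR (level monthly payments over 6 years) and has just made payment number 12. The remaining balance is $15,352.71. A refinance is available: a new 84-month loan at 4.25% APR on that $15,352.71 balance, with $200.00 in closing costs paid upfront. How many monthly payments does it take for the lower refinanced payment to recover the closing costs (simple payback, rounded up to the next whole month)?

3 months

Current payment = 18,000 × 4.875%/12 / (1 − (1+0.0040625)^−72) = $288.85.
Refinanced payment = 15,352.71 × 0.0035417 / (1 − (1+0.0035417)^−84) = $211.62.
Monthly savings = $288.85 − $211.62 = $77.23.
Break-even = $200.00 / $77.23 = 2.59 → 3 months.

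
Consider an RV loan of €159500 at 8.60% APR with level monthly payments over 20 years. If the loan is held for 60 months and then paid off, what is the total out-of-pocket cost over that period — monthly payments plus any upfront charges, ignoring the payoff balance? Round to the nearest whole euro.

At 8.60% the monthly rate is 0.0071667, so the payment is 159,500 × 0.0071667 / (1 − 1.0071667^−240) = €1,394.29.
Total outlay = 60 × €1,394.29 = €83,657.40.

€83,657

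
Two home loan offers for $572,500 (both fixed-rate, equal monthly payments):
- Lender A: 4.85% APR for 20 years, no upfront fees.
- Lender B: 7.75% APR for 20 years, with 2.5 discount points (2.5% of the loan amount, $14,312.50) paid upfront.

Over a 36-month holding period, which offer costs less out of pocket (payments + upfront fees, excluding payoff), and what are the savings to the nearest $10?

Lender A: at 4.85% the monthly rate is 0.0040417, so the payment is 572,500 × 0.0040417 / (1 − 1.0040417^−240) = $3,730.97.
Lender B: monthly rate = 7.75%/12 = 0.0064583; payment = 572,500 × 0.0064583 / (1 − (1+0.0064583)^−240) = $4,699.93.
Over 36 months: Lender A costs 36 × $3,730.97 = $134,314.92; Lender B costs 36 × $4,699.93 + $14,312.50 = $183,509.98.
Lender A is cheaper by $183,509.98 − $134,314.92 = $49,195.06.

Lender A by $49,200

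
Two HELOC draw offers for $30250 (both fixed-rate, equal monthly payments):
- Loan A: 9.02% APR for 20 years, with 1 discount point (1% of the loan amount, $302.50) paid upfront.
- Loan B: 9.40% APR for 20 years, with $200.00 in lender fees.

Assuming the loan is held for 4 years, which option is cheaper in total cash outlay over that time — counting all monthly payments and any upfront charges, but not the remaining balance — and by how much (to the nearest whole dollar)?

Loan A by $255

Loan A: monthly rate = 9.02%/12 = 0.0075167; payment = 30,250 × 0.0075167 / (1 − (1+0.0075167)^−240) = $272.56.
Loan B: at 9.40% the monthly rate is 0.0078333, so the payment is 30,250 × 0.0078333 / (1 − 1.0078333^−240) = $280.00.
Over 48 months: Loan A costs 48 × $272.56 + $302.50 = $13,385.38; Loan B costs 48 × $280.00 + $200.00 = $13,640.00.
Loan A is cheaper by $13,640.00 − $13,385.38 = $254.62.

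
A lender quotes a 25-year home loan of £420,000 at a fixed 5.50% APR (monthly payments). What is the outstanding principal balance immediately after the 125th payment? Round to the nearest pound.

With monthly rate i = 5.5%/12 = 0.0045833, the balance after k of n payments is P · [(1+i)^n − (1+i)^k] / [(1+i)^n − 1].
(1+0.0045833)^300 = 3.94267156 and (1+0.0045833)^125 = 1.77111224, so the balance is 420,000 × (3.94267156 − 1.77111224) / (3.94267156 − 1) = £309,941.12.

£309,941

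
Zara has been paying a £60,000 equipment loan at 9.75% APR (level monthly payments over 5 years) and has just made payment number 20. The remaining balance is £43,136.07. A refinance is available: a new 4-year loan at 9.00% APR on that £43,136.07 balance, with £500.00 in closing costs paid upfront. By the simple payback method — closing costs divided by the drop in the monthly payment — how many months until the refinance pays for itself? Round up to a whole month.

Current payment = 60,000 × 9.75%/12 / (1 − (1+0.0081250)^−60) = £1,267.45.
Refinanced payment = 43,136.07 × 0.0075000 / (1 − (1+0.0075000)^−48) = £1,073.44.
Monthly savings = £1,267.45 − £1,073.44 = £194.01.
Break-even = £500.00 / £194.01 = 2.58 → 3 months.

3 months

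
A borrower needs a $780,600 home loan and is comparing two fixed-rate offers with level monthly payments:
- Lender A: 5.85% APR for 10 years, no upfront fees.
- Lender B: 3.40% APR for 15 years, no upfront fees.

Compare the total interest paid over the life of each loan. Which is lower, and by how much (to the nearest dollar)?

Lender A: at 5.85% the monthly rate is 0.0048750, so the payment is 780,600 × 0.0048750 / (1 − 1.0048750^−120) = $8,607.58.
Total interest on Lender A = 120 × $8,607.58 − $780,600 = $252,309.60.
Lender B: monthly rate = 3.4%/12 = 0.0028333; payment = 780,600 × 0.0028333 / (1 − (1+0.0028333)^−180) = $5,542.12.
Total interest on Lender B = 180 × $5,542.12 − $780,600 = $216,981.60.
Lender B is lower by $35,328.00.

Lender B by $35,328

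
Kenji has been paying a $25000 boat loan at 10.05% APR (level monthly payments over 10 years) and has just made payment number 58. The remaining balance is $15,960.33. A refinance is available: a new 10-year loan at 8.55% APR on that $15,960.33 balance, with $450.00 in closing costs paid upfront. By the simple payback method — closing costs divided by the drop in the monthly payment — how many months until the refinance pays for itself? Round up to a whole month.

4 months

Current payment = 25,000 × 10.05%/12 / (1 − (1+0.0083750)^−120) = $331.07.
Refinanced payment = 15,960.33 × 0.0071250 / (1 − (1+0.0071250)^−120) = $198.31.
Monthly savings = $331.07 − $198.31 = $132.76.
Break-even = $450.00 / $132.76 = 3.39 → 4 months.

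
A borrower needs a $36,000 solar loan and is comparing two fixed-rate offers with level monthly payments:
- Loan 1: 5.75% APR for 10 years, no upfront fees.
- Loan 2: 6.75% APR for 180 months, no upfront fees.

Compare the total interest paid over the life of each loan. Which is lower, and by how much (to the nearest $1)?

Loan 1 by $9,922

Loan 1: monthly rate = 5.75%/12 = 0.0047917; payment = 36,000 × 0.0047917 / (1 − (1+0.0047917)^−120) = $395.17.
Total interest on Loan 1 = 120 × $395.17 − $36,000 = $11,420.40.
Loan 2: monthly rate = 6.75%/12 = 0.0056250; payment = 36,000 × 0.0056250 / (1 − (1+0.0056250)^−180) = $318.57.
Total interest on Loan 2 = 180 × $318.57 − $36,000 = $21,342.60.
Loan 1 is lower by $9,922.20.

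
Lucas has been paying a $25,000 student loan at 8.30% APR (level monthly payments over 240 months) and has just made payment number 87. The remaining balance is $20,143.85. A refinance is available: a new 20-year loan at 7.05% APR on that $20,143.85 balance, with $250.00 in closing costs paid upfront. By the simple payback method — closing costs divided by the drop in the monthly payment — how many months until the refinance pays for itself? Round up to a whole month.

Current payment = 25,000 × 8.3%/12 / (1 − (1+0.0069167)^−240) = $213.80.
Refinanced payment = 20,143.85 × 0.0058750 / (1 − (1+0.0058750)^−240) = $156.78.
Monthly savings = $213.80 − $156.78 = $57.02.
Break-even = $250.00 / $57.02 = 4.38 → 5 months.

5 months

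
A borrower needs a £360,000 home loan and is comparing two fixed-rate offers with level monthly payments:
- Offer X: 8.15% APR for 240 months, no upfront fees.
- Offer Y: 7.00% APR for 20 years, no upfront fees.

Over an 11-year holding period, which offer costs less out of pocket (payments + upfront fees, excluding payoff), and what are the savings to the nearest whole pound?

Offer X: at 8.15% the monthly rate is 0.0067917, so the payment is 360,000 × 0.0067917 / (1 − 1.0067917^−240) = £3,044.88.
Offer Y: monthly rate = 7%/12 = 0.0058333; payment = 360,000 × 0.0058333 / (1 − (1+0.0058333)^−240) = £2,791.08.
Over 132 months: Offer X costs 132 × £3,044.88 = £401,924.16; Offer Y costs 132 × £2,791.08 = £368,422.56.
Offer Y is cheaper by £401,924.16 − £368,422.56 = £33,501.60.

Offer Y by £33,502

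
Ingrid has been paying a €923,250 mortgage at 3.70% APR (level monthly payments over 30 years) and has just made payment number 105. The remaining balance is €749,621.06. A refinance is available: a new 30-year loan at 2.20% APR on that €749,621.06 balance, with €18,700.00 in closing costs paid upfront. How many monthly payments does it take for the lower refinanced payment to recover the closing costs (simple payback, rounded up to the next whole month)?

14 months

Current payment = 923,250 × 3.7%/12 / (1 − (1+0.0030833)^−360) = €4,249.56.
Refinanced payment = 749,621.06 × 0.0018333 / (1 − (1+0.0018333)^−360) = €2,846.32.
Monthly savings = €4,249.56 − €2,846.32 = €1,403.24.
Break-even = €18,700.00 / €1,403.24 = 13.33 → 14 months.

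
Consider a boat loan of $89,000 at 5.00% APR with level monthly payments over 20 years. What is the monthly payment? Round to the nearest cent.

$587.36

Monthly rate = 5%/12 = 0.0041667; payment = 89,000 × 0.0041667 / (1 − (1+0.0041667)^−240) = $587.36.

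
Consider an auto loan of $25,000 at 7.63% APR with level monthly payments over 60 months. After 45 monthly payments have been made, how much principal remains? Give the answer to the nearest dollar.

$7,167

With monthly rate i = 7.63%/12 = 0.0063583, the balance after k of n payments is P · [(1+i)^n − (1+i)^k] / [(1+i)^n − 1].
(1+0.0063583)^60 = 1.46271203 and (1+0.0063583)^45 = 1.33005354, so the balance is 25,000 × (1.46271203 − 1.33005354) / (1.46271203 − 1) = $7,167.44.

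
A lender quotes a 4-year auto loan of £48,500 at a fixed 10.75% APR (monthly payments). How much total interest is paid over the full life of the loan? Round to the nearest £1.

At 10.75% the monthly rate is 0.0089583, so the payment is 48,500 × 0.0089583 / (1 − 1.0089583^−48) = £1,247.63.
Total paid = 48 × £1,247.63 = £59,886.24; interest = £59,886.24 − £48,500 = £11,386.24.

£11,386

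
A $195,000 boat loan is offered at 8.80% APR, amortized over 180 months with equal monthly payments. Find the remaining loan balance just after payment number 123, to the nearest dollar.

With monthly rate i = 8.8%/12 = 0.0073333, the balance after k of n payments is P · [(1+i)^n − (1+i)^k] / [(1+i)^n − 1].
(1+0.0073333)^180 = 3.72543466 and (1+0.0073333)^123 = 2.45642919, so the balance is 195,000 × (3.72543466 − 2.45642919) / (3.72543466 − 1) = $90,795.08.

$90,795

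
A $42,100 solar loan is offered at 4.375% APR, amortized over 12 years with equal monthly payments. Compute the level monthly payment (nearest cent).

Monthly rate = 4.375%/12 = 0.0036458; payment = 42,100 × 0.0036458 / (1 − (1+0.0036458)^−144) = $376.31.

$376.31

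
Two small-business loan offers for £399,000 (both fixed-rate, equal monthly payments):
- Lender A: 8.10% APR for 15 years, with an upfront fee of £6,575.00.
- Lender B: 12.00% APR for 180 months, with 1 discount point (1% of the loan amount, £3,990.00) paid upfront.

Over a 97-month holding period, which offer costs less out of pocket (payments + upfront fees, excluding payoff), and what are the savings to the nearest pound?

Lender A: monthly rate = 8.1%/12 = 0.0067500; payment = 399,000 × 0.0067500 / (1 − (1+0.0067500)^−180) = £3,836.12.
Lender B: at 12.00% the monthly rate is 0.0100000, so the payment is 399,000 × 0.0100000 / (1 − 1.0100000^−180) = £4,788.67.
Over 97 months: Lender A costs 97 × £3,836.12 + £6,575.00 = £378,678.64; Lender B costs 97 × £4,788.67 + £3,990.00 = £468,490.99.
Lender A is cheaper by £468,490.99 − £378,678.64 = £89,812.35.

Lender A by £89,812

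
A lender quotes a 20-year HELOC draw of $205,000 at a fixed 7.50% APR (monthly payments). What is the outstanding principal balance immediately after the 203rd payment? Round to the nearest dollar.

$54,403

With monthly rate i = 7.5%/12 = 0.0062500, the balance after k of n payments is P · [(1+i)^n − (1+i)^k] / [(1+i)^n − 1].
(1+0.0062500)^240 = 4.46081703 and (1+0.0062500)^203 = 3.54238985, so the balance is 205,000 × (4.46081703 − 3.54238985) / (4.46081703 − 1) = $54,402.64.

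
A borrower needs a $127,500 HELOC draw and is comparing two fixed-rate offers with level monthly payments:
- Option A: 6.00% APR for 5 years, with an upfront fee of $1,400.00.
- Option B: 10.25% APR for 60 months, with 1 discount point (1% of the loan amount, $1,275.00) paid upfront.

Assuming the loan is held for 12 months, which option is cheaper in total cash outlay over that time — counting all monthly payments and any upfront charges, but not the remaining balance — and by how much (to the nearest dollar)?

Option A: at 6.00% the monthly rate is 0.0050000, so the payment is 127,500 × 0.0050000 / (1 − 1.0050000^−60) = $2,464.93.
Option B: monthly rate = 10.25%/12 = 0.0085417; payment = 127,500 × 0.0085417 / (1 − (1+0.0085417)^−60) = $2,724.71.
Over 12 months: Option A costs 12 × $2,464.93 + $1,400.00 = $30,979.16; Option B costs 12 × $2,724.71 + $1,275.00 = $33,971.52.
Option A is cheaper by $33,971.52 − $30,979.16 = $2,992.36.

Option A by $2,992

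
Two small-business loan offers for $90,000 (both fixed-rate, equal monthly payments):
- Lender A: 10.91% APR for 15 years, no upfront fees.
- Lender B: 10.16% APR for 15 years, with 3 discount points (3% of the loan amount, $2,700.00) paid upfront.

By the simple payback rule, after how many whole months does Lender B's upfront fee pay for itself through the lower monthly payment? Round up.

65 months

Lender A: monthly rate = 10.91%/12 = 0.0090917; payment = 90,000 × 0.0090917 / (1 − (1+0.0090917)^−180) = $1,017.86.
Lender B: monthly rate = 10.16%/12 = 0.0084667; payment = 90,000 × 0.0084667 / (1 − (1+0.0084667)^−180) = $975.97.
Monthly savings = $1,017.86 − $975.97 = $41.89.
Break-even = $2,700.00 / $41.89 = 64.45 → 65 months.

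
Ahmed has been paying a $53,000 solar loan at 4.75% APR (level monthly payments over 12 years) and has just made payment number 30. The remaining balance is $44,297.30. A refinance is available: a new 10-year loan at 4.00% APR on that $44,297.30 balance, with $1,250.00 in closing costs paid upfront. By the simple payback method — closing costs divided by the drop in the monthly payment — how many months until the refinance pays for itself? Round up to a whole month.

36 months

Current payment = 53,000 × 4.75%/12 / (1 − (1+0.0039583)^−144) = $483.57.
Refinanced payment = 44,297.30 × 0.0033333 / (1 − (1+0.0033333)^−120) = $448.49.
Monthly savings = $483.57 − $448.49 = $35.08.
Break-even = $1,250.00 / $35.08 = 35.63 → 36 months.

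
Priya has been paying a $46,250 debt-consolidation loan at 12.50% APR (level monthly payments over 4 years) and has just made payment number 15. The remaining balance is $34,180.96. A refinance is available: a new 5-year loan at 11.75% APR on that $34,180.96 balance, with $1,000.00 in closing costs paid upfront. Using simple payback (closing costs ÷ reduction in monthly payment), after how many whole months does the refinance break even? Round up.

3 months

Current payment = 46,250 × 12.5%/12 / (1 − (1+0.0104167)^−48) = $1,229.32.
Refinanced payment = 34,180.96 × 0.0097917 / (1 − (1+0.0097917)^−60) = $756.03.
Monthly savings = $1,229.32 − $756.03 = $473.29.
Break-even = $1,000.00 / $473.29 = 2.11 → 3 months.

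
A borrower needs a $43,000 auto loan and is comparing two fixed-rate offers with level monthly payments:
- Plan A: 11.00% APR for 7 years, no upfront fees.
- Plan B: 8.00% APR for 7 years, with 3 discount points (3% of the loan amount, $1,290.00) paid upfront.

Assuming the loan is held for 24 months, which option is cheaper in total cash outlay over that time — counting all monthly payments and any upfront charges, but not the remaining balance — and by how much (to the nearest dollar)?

Plan A: at 11.00% the monthly rate is 0.0091667, so the payment is 43,000 × 0.0091667 / (1 − 1.0091667^−84) = $736.26.
Plan B: monthly rate = 8%/12 = 0.0066667; payment = 43,000 × 0.0066667 / (1 − (1+0.0066667)^−84) = $670.21.
Over 24 months: Plan A costs 24 × $736.26 = $17,670.24; Plan B costs 24 × $670.21 + $1,290.00 = $17,375.04.
Plan B is cheaper by $17,670.24 − $17,375.04 = $295.20.

Plan B by $295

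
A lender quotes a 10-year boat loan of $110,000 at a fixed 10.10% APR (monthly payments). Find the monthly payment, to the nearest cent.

At 10.10% the monthly rate is 0.0084167, so the payment is 110,000 × 0.0084167 / (1 − 1.0084167^−120) = $1,459.76.

$1,459.76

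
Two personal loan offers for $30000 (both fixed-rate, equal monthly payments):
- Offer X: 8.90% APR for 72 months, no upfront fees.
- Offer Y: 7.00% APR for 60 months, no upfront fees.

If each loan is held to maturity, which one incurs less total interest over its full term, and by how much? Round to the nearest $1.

Offer X: at 8.90% the monthly rate is 0.0074167, so the payment is 30,000 × 0.0074167 / (1 − 1.0074167^−72) = $539.28.
Total interest on Offer X = 72 × $539.28 − $30,000 = $8,828.16.
Offer Y: monthly rate = 7%/12 = 0.0058333; payment = 30,000 × 0.0058333 / (1 − (1+0.0058333)^−60) = $594.04.
Total interest on Offer Y = 60 × $594.04 − $30,000 = $5,642.40.
Offer Y is lower by $3,185.76.

Offer Y by $3,186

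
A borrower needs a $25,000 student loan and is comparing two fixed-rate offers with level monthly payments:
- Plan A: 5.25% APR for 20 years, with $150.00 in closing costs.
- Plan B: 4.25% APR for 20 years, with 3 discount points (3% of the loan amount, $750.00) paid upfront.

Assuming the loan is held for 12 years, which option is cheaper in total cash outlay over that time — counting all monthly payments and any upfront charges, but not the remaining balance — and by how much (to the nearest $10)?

Plan B by $1,370

Plan A: monthly rate = 5.25%/12 = 0.0043750; payment = 25,000 × 0.0043750 / (1 − (1+0.0043750)^−240) = $168.46.
Plan B: at 4.25% the monthly rate is 0.0035417, so the payment is 25,000 × 0.0035417 / (1 − 1.0035417^−240) = $154.81.
Over 144 months: Plan A costs 144 × $168.46 + $150.00 = $24,408.24; Plan B costs 144 × $154.81 + $750.00 = $23,042.64.
Plan B is cheaper by $24,408.24 − $23,042.64 = $1,365.60.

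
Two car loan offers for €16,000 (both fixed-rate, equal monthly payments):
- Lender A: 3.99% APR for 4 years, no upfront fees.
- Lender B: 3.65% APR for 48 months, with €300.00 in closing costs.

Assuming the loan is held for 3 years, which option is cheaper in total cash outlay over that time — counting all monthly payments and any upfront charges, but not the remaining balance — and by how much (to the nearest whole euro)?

Lender A: at 3.99% the monthly rate is 0.0033250, so the payment is 16,000 × 0.0033250 / (1 − 1.0033250^−48) = €361.19.
Lender B: monthly rate = 3.65%/12 = 0.0030417; payment = 16,000 × 0.0030417 / (1 − (1+0.0030417)^−48) = €358.76.
Over 36 months: Lender A costs 36 × €361.19 = €13,002.84; Lender B costs 36 × €358.76 + €300.00 = €13,215.36.
Lender A is cheaper by €13,215.36 − €13,002.84 = €212.52.

Lender A by €213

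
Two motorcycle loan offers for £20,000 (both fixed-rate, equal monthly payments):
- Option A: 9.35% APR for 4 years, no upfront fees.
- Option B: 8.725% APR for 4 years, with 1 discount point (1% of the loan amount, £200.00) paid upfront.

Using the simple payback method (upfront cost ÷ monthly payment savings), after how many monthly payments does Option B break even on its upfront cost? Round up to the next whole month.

34 months

Option A: at 9.35% the monthly rate is 0.0077917, so the payment is 20,000 × 0.0077917 / (1 − 1.0077917^−48) = £501.03.
Option B: at 8.725% the monthly rate is 0.0072708, so the payment is 20,000 × 0.0072708 / (1 − 1.0072708^−48) = £495.09.
Monthly savings = £501.03 − £495.09 = £5.94.
Break-even = £200.00 / £5.94 = 33.67 → 34 months.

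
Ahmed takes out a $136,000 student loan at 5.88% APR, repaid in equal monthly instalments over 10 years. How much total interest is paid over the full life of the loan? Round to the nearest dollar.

At 5.88% the monthly rate is 0.0049000, so the payment is 136,000 × 0.0049000 / (1 − 1.0049000^−120) = $1,501.70.
Total paid = 120 × $1,501.70 = $180,204.00; interest = $180,204.00 − $136,000 = $44,204.00.

$44,204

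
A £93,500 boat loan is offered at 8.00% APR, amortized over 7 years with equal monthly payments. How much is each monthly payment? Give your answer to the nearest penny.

£1,457.31

Monthly rate = 8%/12 = 0.0066667; payment = 93,500 × 0.0066667 / (1 − (1+0.0066667)^−84) = £1,457.31.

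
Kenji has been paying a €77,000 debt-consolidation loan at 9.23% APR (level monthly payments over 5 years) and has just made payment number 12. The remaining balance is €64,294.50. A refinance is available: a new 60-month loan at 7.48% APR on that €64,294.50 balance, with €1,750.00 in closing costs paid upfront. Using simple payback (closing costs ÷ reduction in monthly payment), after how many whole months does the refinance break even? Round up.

Current payment = 77,000 × 9.23%/12 / (1 − (1+0.0076917)^−60) = €1,607.00.
Refinanced payment = 64,294.50 × 0.0062333 / (1 − (1+0.0062333)^−60) = €1,287.72.
Monthly savings = €1,607.00 − €1,287.72 = €319.28.
Break-even = €1,750.00 / €319.28 = 5.48 → 6 months.

6 months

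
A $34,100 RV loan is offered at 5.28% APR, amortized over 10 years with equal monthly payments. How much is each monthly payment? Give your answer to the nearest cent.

$366.37

Monthly rate = 5.28%/12 = 0.0044000; payment = 34,100 × 0.0044000 / (1 − (1+0.0044000)^−120) = $366.37.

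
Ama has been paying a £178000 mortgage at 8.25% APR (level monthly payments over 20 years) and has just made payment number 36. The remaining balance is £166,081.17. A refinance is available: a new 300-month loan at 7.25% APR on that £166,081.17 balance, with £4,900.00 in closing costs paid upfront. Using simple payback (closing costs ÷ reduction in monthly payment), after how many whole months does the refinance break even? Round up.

Current payment = 178,000 × 8.25%/12 / (1 − (1+0.0068750)^−240) = £1,516.68.
Refinanced payment = 166,081.17 × 0.0060417 / (1 − (1+0.0060417)^−300) = £1,200.45.
Monthly savings = £1,516.68 − £1,200.45 = £316.23.
Break-even = £4,900.00 / £316.23 = 15.50 → 16 months.

16 months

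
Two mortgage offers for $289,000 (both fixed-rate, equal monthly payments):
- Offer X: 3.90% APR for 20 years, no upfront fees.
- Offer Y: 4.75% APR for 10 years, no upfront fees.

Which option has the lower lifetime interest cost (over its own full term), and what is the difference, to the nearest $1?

Offer Y by $53,050

Offer X: at 3.90% the monthly rate is 0.0032500, so the payment is 289,000 × 0.0032500 / (1 − 1.0032500^−240) = $1,736.09.
Total interest on Offer X = 240 × $1,736.09 − $289,000 = $127,661.60.
Offer Y: monthly rate = 4.75%/12 = 0.0039583; payment = 289,000 × 0.0039583 / (1 − (1+0.0039583)^−120) = $3,030.10.
Total interest on Offer Y = 120 × $3,030.10 − $289,000 = $74,612.00.
Offer Y is lower by $53,049.60.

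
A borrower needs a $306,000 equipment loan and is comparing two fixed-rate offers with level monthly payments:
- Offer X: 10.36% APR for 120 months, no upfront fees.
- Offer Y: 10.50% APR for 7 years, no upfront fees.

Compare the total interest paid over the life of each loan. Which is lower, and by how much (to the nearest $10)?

Offer X: at 10.36% the monthly rate is 0.0086333, so the payment is 306,000 × 0.0086333 / (1 − 1.0086333^−120) = $4,105.06.
Total interest on Offer X = 120 × $4,105.06 − $306,000 = $186,607.20.
Offer Y: monthly rate = 10.5%/12 = 0.0087500; payment = 306,000 × 0.0087500 / (1 − (1+0.0087500)^−84) = $5,159.37.
Total interest on Offer Y = 84 × $5,159.37 − $306,000 = $127,387.08.
Offer Y is lower by $59,220.12.

Offer Y by $59,220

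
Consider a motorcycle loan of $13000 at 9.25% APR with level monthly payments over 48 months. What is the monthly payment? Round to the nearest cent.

$325.05

At 9.25% the monthly rate is 0.0077083, so the payment is 13,000 × 0.0077083 / (1 − 1.0077083^−48) = $325.05.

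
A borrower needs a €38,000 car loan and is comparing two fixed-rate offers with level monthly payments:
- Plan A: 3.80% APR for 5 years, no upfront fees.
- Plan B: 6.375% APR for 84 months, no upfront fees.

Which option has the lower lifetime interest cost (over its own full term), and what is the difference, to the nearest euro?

Plan A by €5,422

Plan A: at 3.80% the monthly rate is 0.0031667, so the payment is 38,000 × 0.0031667 / (1 − 1.0031667^−60) = €696.40.
Total interest on Plan A = 60 × €696.40 − €38,000 = €3,784.00.
Plan B: monthly rate = 6.375%/12 = 0.0053125; payment = 38,000 × 0.0053125 / (1 − (1+0.0053125)^−84) = €561.98.
Total interest on Plan B = 84 × €561.98 − €38,000 = €9,206.32.
Plan A is lower by €5,422.32.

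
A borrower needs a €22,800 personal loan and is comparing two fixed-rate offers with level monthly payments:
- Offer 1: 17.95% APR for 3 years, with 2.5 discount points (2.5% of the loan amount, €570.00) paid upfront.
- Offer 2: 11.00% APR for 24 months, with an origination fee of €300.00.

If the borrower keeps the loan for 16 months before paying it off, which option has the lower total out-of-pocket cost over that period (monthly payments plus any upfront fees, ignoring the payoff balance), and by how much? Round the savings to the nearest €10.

Offer 1 by €3,550

Offer 1: at 17.95% the monthly rate is 0.0149583, so the payment is 22,800 × 0.0149583 / (1 − 1.0149583^−36) = €823.70.
Offer 2: at 11.00% the monthly rate is 0.0091667, so the payment is 22,800 × 0.0091667 / (1 − 1.0091667^−24) = €1,062.66.
Over 16 months: Offer 1 costs 16 × €823.70 + €570.00 = €13,749.20; Offer 2 costs 16 × €1,062.66 + €300.00 = €17,302.56.
Offer 1 is cheaper by €17,302.56 − €13,749.20 = €3,553.36.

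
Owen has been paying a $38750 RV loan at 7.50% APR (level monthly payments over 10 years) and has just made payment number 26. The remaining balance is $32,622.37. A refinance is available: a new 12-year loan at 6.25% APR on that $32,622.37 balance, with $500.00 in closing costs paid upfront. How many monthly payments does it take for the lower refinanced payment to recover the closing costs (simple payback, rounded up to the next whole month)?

Current payment = 38,750 × 7.5%/12 / (1 − (1+0.0062500)^−120) = $459.97.
Refinanced payment = 32,622.37 × 0.0052083 / (1 − (1+0.0052083)^−144) = $322.58.
Monthly savings = $459.97 − $322.58 = $137.39.
Break-even = $500.00 / $137.39 = 3.64 → 4 months.

4 months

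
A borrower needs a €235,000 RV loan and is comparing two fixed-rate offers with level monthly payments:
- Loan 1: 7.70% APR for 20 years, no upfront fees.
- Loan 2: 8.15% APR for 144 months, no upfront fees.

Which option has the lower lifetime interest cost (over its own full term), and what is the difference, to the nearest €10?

Loan 2 by €92,190

Loan 1: monthly rate = 7.7%/12 = 0.0064167; payment = 235,000 × 0.0064167 / (1 − (1+0.0064167)^−240) = €1,921.99.
Total interest on Loan 1 = 240 × €1,921.99 − €235,000 = €226,277.60.
Loan 2: at 8.15% the monthly rate is 0.0067917, so the payment is 235,000 × 0.0067917 / (1 − 1.0067917^−144) = €2,563.13.
Total interest on Loan 2 = 144 × €2,563.13 − €235,000 = €134,090.72.
Loan 2 is lower by €92,186.88.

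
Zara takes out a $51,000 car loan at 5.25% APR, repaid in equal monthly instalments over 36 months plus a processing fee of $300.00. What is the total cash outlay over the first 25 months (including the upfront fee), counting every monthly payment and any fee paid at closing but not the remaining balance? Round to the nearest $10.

$38,660

Monthly rate = 5.25%/12 = 0.0043750; payment = 51,000 × 0.0043750 / (1 − (1+0.0043750)^−36) = $1,534.25.
Total outlay = 25 × $1,534.25 + $300.00 = $38,656.25.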